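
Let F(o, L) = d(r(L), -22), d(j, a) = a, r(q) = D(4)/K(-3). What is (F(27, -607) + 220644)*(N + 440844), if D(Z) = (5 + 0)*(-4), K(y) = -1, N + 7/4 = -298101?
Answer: 62983720115/2 ≈ 3.1492e+10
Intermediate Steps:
N = -1192411/4 (N = -7/4 - 298101 = -1192411/4 ≈ -2.9810e+5)
D(Z) = -20 (D(Z) = 5*(-4) = -20)
r(q) = 20 (r(q) = -20/(-1) = -20*(-1) = 20)
F(o, L) = -22
(F(27, -607) + 220644)*(N + 440844) = (-22 + 220644)*(-1192411/4 + 440844) = 220622*(570965/4) = 62983720115/2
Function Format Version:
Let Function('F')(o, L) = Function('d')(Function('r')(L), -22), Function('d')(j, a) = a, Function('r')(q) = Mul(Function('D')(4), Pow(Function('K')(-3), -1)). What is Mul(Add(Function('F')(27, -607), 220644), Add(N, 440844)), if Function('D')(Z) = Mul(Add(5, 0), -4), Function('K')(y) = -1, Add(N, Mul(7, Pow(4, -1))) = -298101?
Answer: Rational(62983720115, 2) ≈ 3.1492e+10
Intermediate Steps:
N = Rational(-1192411, 4) (N = Add(Rational(-7, 4), -298101) = Rational(-1192411, 4) ≈ -2.9810e+5)
Function('D')(Z) = -20 (Function('D')(Z) = Mul(5, -4) = -20)
Function('r')(q) = 20 (Function('r')(q) = Mul(-20, Pow(-1, -1)) = Mul(-20, -1) = 20)
Function('F')(o, L) = -22
Mul(Add(Function('F')(27, -607), 220644), Add(N, 440844)) = Mul(Add(-22, 220644), Add(Rational(-1192411, 4), 440844)) = Mul(220622, Rational(570965, 4)) = Rational(62983720115, 2)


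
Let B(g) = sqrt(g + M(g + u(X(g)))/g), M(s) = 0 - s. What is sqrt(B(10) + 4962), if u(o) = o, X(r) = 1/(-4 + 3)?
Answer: sqrt(496200 + 10*sqrt(910))/10 ≈ 70.463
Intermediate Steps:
X(r) = -1 (X(r) = 1/(-1) = -1)
M(s) = -s
B(g) = sqrt(g + (1 - g)/g) (B(g) = sqrt(g + (-(g - 1))/g) = sqrt(g + (-(-1 + g))/g) = sqrt(g + (1 - g)/g))
sqrt(B(10) + 4962) = sqrt(sqrt(-1 + 10 + 1/10) + 4962) = sqrt(sqrt(91/10) + 4962) = sqrt(sqrt(910)/10 + 4962) = sqrt(4962 + sqrt(910)/10)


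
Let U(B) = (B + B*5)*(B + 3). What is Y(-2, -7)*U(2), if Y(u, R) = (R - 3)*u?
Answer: 1200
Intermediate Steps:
Y(u, R) = u*(-3 + R) (Y(u, R) = (-3 + R)*u = u*(-3 + R))
U(B) = 6*B*(3 + B) (U(B) = (B + 5*B)*(3 + B) = (6*B)*(3 + B) = 6*B*(3 + B))
Y(-2, -7)*U(2) = (-2*(-3 - 7))*(6*2*(3 + 2)) = (-2*(-10))*(6*2*5) = 20*60 = 1200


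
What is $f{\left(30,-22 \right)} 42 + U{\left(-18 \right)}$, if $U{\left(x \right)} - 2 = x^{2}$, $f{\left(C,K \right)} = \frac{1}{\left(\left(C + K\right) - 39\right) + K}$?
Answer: $\frac{17236}{53} \approx 325.21$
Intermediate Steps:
$f{\left(C,K \right)} = \frac{1}{-39 + C + 2 K}$ ($f{\left(C,K \right)} = \frac{1}{\left(-39 + C + K\right) + K} = \frac{1}{-39 + C + 2 K}$)
$U{\left(x \right)} = 2 + x^{2}$
$f{\left(30,-22 \right)} 42 + U{\left(-18 \right)} = \frac{1}{-39 + 30 + 2 \left(-22\right)} 42 + \left(2 + \left(-18\right)^{2}\right) = \frac{1}{-39 + 30 - 44} \cdot 42 + \left(2 + 324\right) = \frac{1}{-53} \cdot 42 + 326 = \left(- \frac{1}{53}\right) 42 + 326 = - \frac{42}{53} + 326 = \frac{17236}{53}$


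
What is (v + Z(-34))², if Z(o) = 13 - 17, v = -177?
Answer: 32761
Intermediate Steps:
Z(o) = -4
(v + Z(-34))² = (-177 - 4)² = (-181)² = 32761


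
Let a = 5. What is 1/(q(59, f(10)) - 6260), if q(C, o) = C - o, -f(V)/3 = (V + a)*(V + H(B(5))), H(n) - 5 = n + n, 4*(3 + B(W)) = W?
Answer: -2/11367 ≈ -0.00017595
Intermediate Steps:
B(W) = -3 + W/4
H(n) = 5 + 2*n (H(n) = 5 + (n + n) = 5 + 2*n)
f(V) = -3*(5 + V)*(3/2 + V) (f(V) = -3*(V + 5)*(V + (5 + 2*(-3 + (1/4)*5))) = -3*(5 + V)*(V + (5 + 2*(-3 + 5/4))) = -3*(5 + V)*(V + (5 + 2*(-7/4))) = -3*(5 + V)*(V + (5 - 7/2)) = -3*(5 + V)*(V + 3/2) = -3*(5 + V)*(3/2 + V))
1/(q(59, f(10)) - 6260) = 1/((59 - (-45/2 - 3*10**2 - 39/2*10)) - 6260) = 1/((59 - (-45/2 - 3*100 - 195)) - 6260) = 1/((59 - (-45/2 - 300 - 195)) - 6260) = 1/((59 - 1*(-1035/2)) - 6260) = 1/((59 + 1035/2) - 6260) = 1/(1153/2 - 6260) = 1/(-11367/2) = -2/11367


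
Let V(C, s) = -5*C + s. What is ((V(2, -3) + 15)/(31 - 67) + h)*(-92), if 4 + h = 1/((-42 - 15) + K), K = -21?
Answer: 43792/117 ≈ 374.29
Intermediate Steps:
V(C, s) = s - 5*C
h = -313/78 (h = -4 + 1/((-42 - 15) - 21) = -4 + 1/(-57 - 21) = -4 + 1/(-78) = -4 - 1/78 = -313/78 ≈ -4.0128)
((V(2, -3) + 15)/(31 - 67) + h)*(-92) = (((-3 - 5*2) + 15)/(31 - 67) - 313/78)*(-92) = (((-3 - 10) + 15)/(-36) - 313/78)*(-92) = ((-13 + 15)*(-1/36) - 313/78)*(-92) = (2*(-1/36) - 313/78)*(-92) = (-1/18 - 313/78)*(-92) = -476/117*(-92) = 43792/117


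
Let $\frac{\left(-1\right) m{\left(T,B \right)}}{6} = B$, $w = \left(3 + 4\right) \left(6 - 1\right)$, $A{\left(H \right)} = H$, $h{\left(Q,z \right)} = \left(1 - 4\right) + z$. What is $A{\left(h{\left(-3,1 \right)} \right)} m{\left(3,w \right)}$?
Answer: $420$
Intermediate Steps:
$h{\left(Q,z \right)} = -3 + z$
$w = 35$ ($w = 7 \cdot 5 = 35$)
$m{\left(T,B \right)} = - 6 B$
$A{\left(h{\left(-3,1 \right)} \right)} m{\left(3,w \right)} = \left(-3 + 1\right) \left(\left(-6\right) 35\right) = \left(-2\right) \left(-210\right) = 420$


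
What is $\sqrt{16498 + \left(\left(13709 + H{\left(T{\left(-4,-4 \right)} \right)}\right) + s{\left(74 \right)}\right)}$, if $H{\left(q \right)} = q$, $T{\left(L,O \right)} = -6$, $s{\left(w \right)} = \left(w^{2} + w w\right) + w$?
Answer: $\sqrt{41227} \approx 203.04$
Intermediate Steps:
$s{\left(w \right)} = w + 2 w^{2}$ ($s{\left(w \right)} = \left(w^{2} + w^{2}\right) + w = 2 w^{2} + w = w + 2 w^{2}$)
$\sqrt{16498 + \left(\left(13709 + H{\left(T{\left(-4,-4 \right)} \right)}\right) + s{\left(74 \right)}\right)} = \sqrt{16498 + \left(\left(13709 - 6\right) + 74 \left(1 + 2 \cdot 74\right)\right)} = \sqrt{16498 + \left(13703 + 74 \left(1 + 148\right)\right)} = \sqrt{16498 + \left(13703 + 74 \cdot 149\right)} = \sqrt{16498 + \left(13703 + 11026\right)} = \sqrt{16498 + 24729} = \sqrt{41227}$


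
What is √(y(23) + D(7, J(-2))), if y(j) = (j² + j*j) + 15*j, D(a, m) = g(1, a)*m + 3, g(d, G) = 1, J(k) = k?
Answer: 6*√39 ≈ 37.470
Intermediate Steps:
D(a, m) = 3 + m (D(a, m) = 1*m + 3 = m + 3 = 3 + m)
y(j) = 2*j² + 15*j (y(j) = (j² + j²) + 15*j = 2*j² + 15*j)
√(y(23) + D(7, J(-2))) = √(23*(15 + 2*23) + (3 - 2)) = √(23*(15 + 46) + 1) = √(23*61 + 1) = √(1403 + 1) = √1404 = 6*√39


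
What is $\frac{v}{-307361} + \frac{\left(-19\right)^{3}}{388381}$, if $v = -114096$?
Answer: $\frac{42204529477}{119373172541} \approx 0.35355$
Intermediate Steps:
$\frac{v}{-307361} + \frac{\left(-19\right)^{3}}{388381} = - \frac{114096}{-307361} + \frac{\left(-19\right)^{3}}{388381} = \left(-114096\right) \left(- \frac{1}{307361}\right) - \frac{6859}{388381} = \frac{114096}{307361} - \frac{6859}{388381} = \frac{42204529477}{119373172541}$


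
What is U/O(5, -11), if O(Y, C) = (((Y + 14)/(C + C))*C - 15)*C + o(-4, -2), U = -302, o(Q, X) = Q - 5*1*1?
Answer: -604/103 ≈ -5.8641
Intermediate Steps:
o(Q, X) = -5 + Q (o(Q, X) = Q - 5*1 = Q - 5 = -5 + Q)
O(Y, C) = -9 + C*(-8 + Y/2) (O(Y, C) = (((Y + 14)/(C + C))*C - 15)*C + (-5 - 4) = (((14 + Y)/((2*C)))*C - 15)*C - 9 = (((14 + Y)*(1/(2*C)))*C - 15)*C - 9 = (((14 + Y)/(2*C))*C - 15)*C - 9 = ((7 + Y/2) - 15)*C - 9 = (-8 + Y/2)*C - 9 = C*(-8 + Y/2) - 9 = -9 + C*(-8 + Y/2))
U/O(5, -11) = -302/(-9 - 8*(-11) + (½)*(-11)*5) = -302/(-9 + 88 - 55/2) = -302/103/2 = -302*2/103 = -604/103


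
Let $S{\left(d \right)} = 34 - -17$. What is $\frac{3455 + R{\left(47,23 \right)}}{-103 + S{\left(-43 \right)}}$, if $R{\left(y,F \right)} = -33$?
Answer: $- \frac{1711}{26} \approx -65.808$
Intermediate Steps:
$S{\left(d \right)} = 51$ ($S{\left(d \right)} = 34 + 17 = 51$)
$\frac{3455 + R{\left(47,23 \right)}}{-103 + S{\left(-43 \right)}} = \frac{3455 - 33}{-103 + 51} = \frac{3422}{-52} = 3422 \left(- \frac{1}{52}\right) = - \frac{1711}{26}$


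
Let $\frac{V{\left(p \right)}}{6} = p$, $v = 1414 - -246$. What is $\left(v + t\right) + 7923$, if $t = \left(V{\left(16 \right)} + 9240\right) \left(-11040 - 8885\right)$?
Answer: $-186010217$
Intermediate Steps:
$v = 1660$ ($v = 1414 + 246 = 1660$)
$V{\left(p \right)} = 6 p$
$t = -186019800$ ($t = \left(6 \cdot 16 + 9240\right) \left(-11040 - 8885\right) = \left(96 + 9240\right) \left(-19925\right) = 9336 \left(-19925\right) = -186019800$)
$\left(v + t\right) + 7923 = \left(1660 - 186019800\right) + 7923 = -186018140 + 7923 = -186010217$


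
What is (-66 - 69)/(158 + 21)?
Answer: -135/179 ≈ -0.75419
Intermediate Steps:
(-66 - 69)/(158 + 21) = -135/179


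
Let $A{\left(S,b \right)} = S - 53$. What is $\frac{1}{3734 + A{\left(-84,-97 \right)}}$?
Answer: $\frac{1}{3597} \approx 0.00027801$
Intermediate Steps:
$A{\left(S,b \right)} = -53 + S$
$\frac{1}{3734 + A{\left(-84,-97 \right)}} = \frac{1}{3734 - 137} = \frac{1}{3597}$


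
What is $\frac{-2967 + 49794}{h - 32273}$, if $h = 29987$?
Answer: $- \frac{5203}{254} \approx -20.484$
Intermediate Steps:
$\frac{-2967 + 49794}{h - 32273} = \frac{-2967 + 49794}{29987 - 32273} = \frac{46827}{-2286} = 46827 \left(- \frac{1}{2286}\right) = - \frac{5203}{254}$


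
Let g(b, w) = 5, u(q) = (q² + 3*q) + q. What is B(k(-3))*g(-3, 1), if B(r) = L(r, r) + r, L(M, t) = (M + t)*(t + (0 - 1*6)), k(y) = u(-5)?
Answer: -25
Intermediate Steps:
u(q) = q² + 4*q
k(y) = 5 (k(y) = -5*(4 - 5) = -5*(-1) = 5)
L(M, t) = (-6 + t)*(M + t) (L(M, t) = (M + t)*(t + (0 - 6)) = (M + t)*(t - 6) = (M + t)*(-6 + t) = (-6 + t)*(M + t))
B(r) = -11*r + 2*r² (B(r) = (r² - 6*r - 6*r + r*r) + r = (r² - 6*r - 6*r + r²) + r = (-12*r + 2*r²) + r = -11*r + 2*r²)
B(k(-3))*g(-3, 1) = (5*(-11 + 2*5))*5 = (5*(-11 + 10))*5 = (5*(-1))*5 = -5*5 = -25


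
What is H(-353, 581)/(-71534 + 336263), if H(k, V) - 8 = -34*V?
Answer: -6582/88243 ≈ -0.074589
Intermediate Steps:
H(k, V) = 8 - 34*V
H(-353, 581)/(-71534 + 336263) = (8 - 34*581)/(-71534 + 336263) = (8 - 19754)/264729 = -19746*1/264729 = -6582/88243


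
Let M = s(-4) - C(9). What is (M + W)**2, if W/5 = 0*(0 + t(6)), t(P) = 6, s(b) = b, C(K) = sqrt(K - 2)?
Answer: (4 + sqrt(7))**2 ≈ 44.166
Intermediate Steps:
C(K) = sqrt(-2 + K)
M = -4 - sqrt(7) (M = -4 - sqrt(-2 + 9) = -4 - sqrt(7) ≈ -6.6458)
W = 0 (W = 5*(0*(0 + 6)) = 5*(0*6) = 5*0 = 0)
(M + W)**2 = ((-4 - sqrt(7)) + 0)**2 = (-4 - sqrt(7))**2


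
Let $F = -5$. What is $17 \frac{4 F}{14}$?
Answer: $- \frac{170}{7} \approx -24.286$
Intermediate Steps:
$17 \frac{4 F}{14} = 17 \frac{4 \left(-5\right)}{14} = 17 \left(\left(-20\right) \frac{1}{14}\right) = 17 \left(- \frac{10}{7}\right) = - \frac{170}{7}$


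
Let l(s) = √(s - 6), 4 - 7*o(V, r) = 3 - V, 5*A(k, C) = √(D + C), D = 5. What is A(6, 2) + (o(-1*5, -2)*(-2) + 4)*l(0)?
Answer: √7/5 + 36*I*√6/7 ≈ 0.52915 + 12.597*I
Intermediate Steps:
A(k, C) = √(5 + C)/5
o(V, r) = ⅐ + V/7 (o(V, r) = 4/7 - (3 - V)/7 = 4/7 + (-3/7 + V/7) = ⅐ + V/7)
l(s) = √(-6 + s)
A(6, 2) + (o(-1*5, -2)*(-2) + 4)*l(0) = √(5 + 2)/5 + ((⅐ + (-1*5)/7)*(-2) + 4)*√(-6 + 0) = √7/5 + ((⅐ + (⅐)*(-5))*(-2) + 4)*√(-6) = √7/5 + ((⅐ - 5/7)*(-2) + 4)*(I*√6) = √7/5 + (-4/7*(-2) + 4)*(I*√6) = √7/5 + (8/7 + 4)*(I*√6) = √7/5 + 36*(I*√6)/7 = √7/5 + 36*I*√6/7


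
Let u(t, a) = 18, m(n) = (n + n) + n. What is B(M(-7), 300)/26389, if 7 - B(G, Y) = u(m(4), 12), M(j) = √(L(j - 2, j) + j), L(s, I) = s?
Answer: -1/2399 ≈ -0.00041684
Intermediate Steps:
m(n) = 3*n (m(n) = 2*n + n = 3*n)
M(j) = √(-2 + 2*j) (M(j) = √((j - 2) + j) = √((-2 + j) + j) = √(-2 + 2*j))
B(G, Y) = -11 (B(G, Y) = 7 - 1*18 = 7 - 18 = -11)
B(M(-7), 300)/26389 = -11/26389 = -11*1/26389 = -1/2399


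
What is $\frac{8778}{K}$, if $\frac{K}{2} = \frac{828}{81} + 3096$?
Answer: $\frac{39501}{27956} \approx 1.413$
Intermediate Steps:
$K = \frac{55912}{9}$ ($K = 2 \left(\frac{828}{81} + 3096\right) = 2 \left(828 \cdot \frac{1}{81} + 3096\right) = 2 \left(\frac{92}{9} + 3096\right) = 2 \cdot \frac{27956}{9} = \frac{55912}{9} \approx 6212.4$)
$\frac{8778}{K} = \frac{8778}{\frac{55912}{9}} = 8778 \cdot \frac{9}{55912} = \frac{39501}{27956}$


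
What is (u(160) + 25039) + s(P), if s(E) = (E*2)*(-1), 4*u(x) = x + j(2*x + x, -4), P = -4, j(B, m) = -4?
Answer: 25086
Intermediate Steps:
u(x) = -1 + x/4 (u(x) = (x - 4)/4 = (-4 + x)/4 = -1 + x/4)
s(E) = -2*E (s(E) = (2*E)*(-1) = -2*E)
(u(160) + 25039) + s(P) = ((-1 + (¼)*160) + 25039) - 2*(-4) = ((-1 + 40) + 25039) + 8 = (39 + 25039) + 8 = 25078 + 8 = 25086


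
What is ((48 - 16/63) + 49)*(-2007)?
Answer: -1359185/7 ≈ -1.9417e+5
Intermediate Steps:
((48 - 16/63) + 49)*(-2007) = (3008/63 + 49)*(-2007) = (6095/63)*(-2007) = -1359185/7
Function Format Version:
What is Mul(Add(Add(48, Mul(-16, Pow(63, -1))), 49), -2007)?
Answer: Rational(-1359185, 7) ≈ -1.9417e+5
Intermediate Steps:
Mul(Add(Add(48, Mul(-16, Pow(63, -1))), 49), -2007) = Mul(Add(Add(48, Mul(-16, Rational(1, 63))), 49), -2007) = Mul(Add(Add(48, Rational(-16, 63)), 49), -2007) = Mul(Add(Rational(3008, 63), 49), -2007) = Mul(Rational(6095, 63), -2007) = Rational(-1359185, 7)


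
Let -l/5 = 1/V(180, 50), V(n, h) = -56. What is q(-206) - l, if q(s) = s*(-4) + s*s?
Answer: 2422555/56 ≈ 43260.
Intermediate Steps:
q(s) = s² - 4*s (q(s) = -4*s + s² = s² - 4*s)
l = 5/56 (l = -5/(-56) = -5*(-1/56) = 5/56 ≈ 0.089286)
q(-206) - l = -206*(-4 - 206) - 1*5/56 = -206*(-210) - 5/56 = 43260 - 5/56 = 2422555/56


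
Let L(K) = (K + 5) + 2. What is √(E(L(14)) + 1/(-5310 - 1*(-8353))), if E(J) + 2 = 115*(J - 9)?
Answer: 11*√105455165/3043 ≈ 37.121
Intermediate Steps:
L(K) = 7 + K (L(K) = (5 + K) + 2 = 7 + K)
E(J) = -1037 + 115*J (E(J) = -2 + 115*(J - 9) = -2 + 115*(-9 + J) = -2 + (-1035 + 115*J) = -1037 + 115*J)
√(E(L(14)) + 1/(-5310 - 1*(-8353))) = √((-1037 + 115*(7 + 14)) + 1/(-5310 - 1*(-8353))) = √((-1037 + 115*21) + 1/(-5310 + 8353)) = √((-1037 + 2415) + 1/3043) = √(1378 + 1/3043) = √(4193255/3043) = 11*√105455165/3043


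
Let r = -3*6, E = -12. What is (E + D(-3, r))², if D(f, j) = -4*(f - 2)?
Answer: 64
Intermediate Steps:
r = -18
D(f, j) = 8 - 4*f (D(f, j) = -4*(-2 + f) = 8 - 4*f)
(E + D(-3, r))² = (-12 + (8 - 4*(-3)))² = (-12 + (8 + 12))² = (-12 + 20)² = 8² = 64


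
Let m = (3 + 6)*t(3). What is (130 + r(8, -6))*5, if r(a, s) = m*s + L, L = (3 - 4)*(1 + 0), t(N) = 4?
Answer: -435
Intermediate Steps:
m = 36 (m = (3 + 6)*4 = 9*4 = 36)
L = -1 (L = -1*1 = -1)
r(a, s) = -1 + 36*s (r(a, s) = 36*s - 1 = -1 + 36*s)
(130 + r(8, -6))*5 = (130 + (-1 + 36*(-6)))*5 = (130 + (-1 - 216))*5 = (130 - 217)*5 = -87*5 = -435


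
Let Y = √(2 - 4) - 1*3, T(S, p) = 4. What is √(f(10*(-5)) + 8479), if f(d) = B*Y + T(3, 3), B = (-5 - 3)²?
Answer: √(8291 + 64*I*√2) ≈ 91.056 + 0.497*I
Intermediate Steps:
B = 64 (B = (-8)² = 64)
Y = -3 + I*√2 (Y = √(-2) - 3 = I*√2 - 3 = -3 + I*√2 ≈ -3.0 + 1.4142*I)
f(d) = -188 + 64*I*√2 (f(d) = 64*(-3 + I*√2) + 4 = (-192 + 64*I*√2) + 4 = -188 + 64*I*√2)
√(f(10*(-5)) + 8479) = √((-188 + 64*I*√2) + 8479) = √(8291 + 64*I*√2)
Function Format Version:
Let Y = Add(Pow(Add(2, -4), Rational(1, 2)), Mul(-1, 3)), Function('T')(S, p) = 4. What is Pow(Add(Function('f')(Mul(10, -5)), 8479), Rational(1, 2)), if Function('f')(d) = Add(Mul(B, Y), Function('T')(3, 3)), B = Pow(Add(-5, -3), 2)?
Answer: Pow(Add(8291, Mul(64, I, Pow(2, Rational(1, 2)))), Rational(1, 2)) ≈ Add(91.056, Mul(0.4970, I))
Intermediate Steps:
B = 64 (B = Pow(-8, 2) = 64)
Y = Add(-3, Mul(I, Pow(2, Rational(1, 2)))) (Y = Add(Pow(-2, Rational(1, 2)), -3) = Add(Mul(I, Pow(2, Rational(1, 2))), -3) = Add(-3, Mul(I, Pow(2, Rational(1, 2)))) ≈ Add(-3.0000, Mul(1.4142, I)))
Function('f')(d) = Add(-188, Mul(64, I, Pow(2, Rational(1, 2)))) (Function('f')(d) = Add(Mul(64, Add(-3, Mul(I, Pow(2, Rational(1, 2))))), 4) = Add(Add(-192, Mul(64, I, Pow(2, Rational(1, 2)))), 4) = Add(-188, Mul(64, I, Pow(2, Rational(1, 2)))))
Pow(Add(Function('f')(Mul(10, -5)), 8479), Rational(1, 2)) = Pow(Add(Add(-188, Mul(64, I, Pow(2, Rational(1, 2)))), 8479), Rational(1, 2)) = Pow(Add(8291, Mul(64, I, Pow(2, Rational(1, 2)))), Rational(1, 2))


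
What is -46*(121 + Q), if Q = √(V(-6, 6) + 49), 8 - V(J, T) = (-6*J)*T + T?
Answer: -5566 - 46*I*√165 ≈ -5566.0 - 590.88*I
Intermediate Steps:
V(J, T) = 8 - T + 6*J*T (V(J, T) = 8 - ((-6*J)*T + T) = 8 - (-6*J*T + T) = 8 - (T - 6*J*T) = 8 + (-T + 6*J*T) = 8 - T + 6*J*T)
Q = I*√165 (Q = √((8 - 1*6 + 6*(-6)*6) + 49) = √((8 - 6 - 216) + 49) = √(-214 + 49) = √(-165) = I*√165 ≈ 12.845*I)
-46*(121 + Q) = -46*(121 + I*√165) = -5566 - 46*I*√165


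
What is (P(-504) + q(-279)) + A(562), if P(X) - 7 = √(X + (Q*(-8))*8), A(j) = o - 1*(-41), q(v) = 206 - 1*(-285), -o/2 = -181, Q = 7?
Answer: 901 + 2*I*√238 ≈ 901.0 + 30.854*I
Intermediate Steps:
o = 362 (o = -2*(-181) = 362)
q(v) = 491 (q(v) = 206 + 285 = 491)
A(j) = 403 (A(j) = 362 - 1*(-41) = 362 + 41 = 403)
P(X) = 7 + √(-448 + X) (P(X) = 7 + √(X + (7*(-8))*8) = 7 + √(X - 56*8) = 7 + √(X - 448) = 7 + √(-448 + X))
(P(-504) + q(-279)) + A(562) = ((7 + √(-448 - 504)) + 491) + 403 = ((7 + √(-952)) + 491) + 403 = ((7 + 2*I*√238) + 491) + 403 = (498 + 2*I*√238) + 403 = 901 + 2*I*√238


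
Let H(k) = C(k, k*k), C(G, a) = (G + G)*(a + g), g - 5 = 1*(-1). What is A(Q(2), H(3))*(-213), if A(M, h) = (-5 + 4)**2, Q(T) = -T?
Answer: -213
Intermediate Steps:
g = 4 (g = 5 + 1*(-1) = 5 - 1 = 4)
C(G, a) = 2*G*(4 + a) (C(G, a) = (G + G)*(a + 4) = (2*G)*(4 + a) = 2*G*(4 + a))
H(k) = 2*k*(4 + k**2) (H(k) = 2*k*(4 + k*k) = 2*k*(4 + k**2))
A(M, h) = 1 (A(M, h) = (-1)**2 = 1)
A(Q(2), H(3))*(-213) = 1*(-213) = -213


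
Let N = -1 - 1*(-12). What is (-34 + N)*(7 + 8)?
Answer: -345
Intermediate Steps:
N = 11 (N = -1 + 12 = 11)
(-34 + N)*(7 + 8) = (-34 + 11)*(7 + 8) = -23*15 = -345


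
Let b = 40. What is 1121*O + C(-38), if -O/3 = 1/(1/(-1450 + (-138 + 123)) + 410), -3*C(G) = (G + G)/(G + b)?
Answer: 8044277/1801947 ≈ 4.4642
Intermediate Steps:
C(G) = -2*G/(3*(40 + G)) (C(G) = -(G + G)/(3*(G + 40)) = -2*G/(3*(40 + G)))
O = -4395/600649 (O = -3/(1/(-1450 + (-138 + 123)) + 410) = -3/(1/(-1450 - 15) + 410) = -3/(1/(-1465) + 410) = -3/(-1/1465 + 410) = -3/600649/1465 = -3*1465/600649 = -4395/600649 ≈ -0.0073171)
1121*O + C(-38) = 1121*(-4395/600649) - 2*(-38)/(120 + 3*(-38)) = -4926795/600649 - 2*(-38)/(120 - 114) = -4926795/600649 - 2*(-38)/6 = -4926795/600649 - 2*(-38)*⅙ = -4926795/600649 + 38/3 = 8044277/1801947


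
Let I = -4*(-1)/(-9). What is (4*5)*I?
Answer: -80/9 ≈ -8.8889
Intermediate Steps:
I = -4/9 (I = 4*(-1/9) = -4/9 ≈ -0.44444)
(4*5)*I = (4*5)*(-4/9) = 20*(-4/9) = -80/9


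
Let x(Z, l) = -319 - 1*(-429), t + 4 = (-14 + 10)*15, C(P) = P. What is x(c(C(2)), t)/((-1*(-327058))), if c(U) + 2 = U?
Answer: 55/163529 ≈ 0.00033633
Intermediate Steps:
t = -64 (t = -4 + (-14 + 10)*15 = -4 - 4*15 = -4 - 60 = -64)
c(U) = -2 + U
x(Z, l) = 110 (x(Z, l) = -319 + 429 = 110)
x(c(C(2)), t)/((-1*(-327058))) = 110/((-1*(-327058))) = 110/327058 = 110*(1/327058) = 55/163529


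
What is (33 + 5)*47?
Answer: 1786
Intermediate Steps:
(33 + 5)*47 = 38*47 = 1786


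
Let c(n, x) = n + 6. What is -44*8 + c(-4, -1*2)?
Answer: -350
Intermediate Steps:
c(n, x) = 6 + n
-44*8 + c(-4, -1*2) = -44*8 + (6 - 4) = -352 + 2 = -350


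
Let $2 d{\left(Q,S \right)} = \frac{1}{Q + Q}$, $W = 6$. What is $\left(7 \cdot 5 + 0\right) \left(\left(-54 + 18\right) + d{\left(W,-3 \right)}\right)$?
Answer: $- \frac{30205}{24} \approx -1258.5$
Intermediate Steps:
$d{\left(Q,S \right)} = \frac{1}{4 Q}$ ($d{\left(Q,S \right)} = \frac{1}{2 \left(Q + Q\right)} = \frac{1}{2 \cdot 2 Q} = \frac{\frac{1}{2} \frac{1}{Q}}{2} = \frac{1}{4 Q}$)
$\left(7 \cdot 5 + 0\right) \left(\left(-54 + 18\right) + d{\left(W,-3 \right)}\right) = \left(7 \cdot 5 + 0\right) \left(\left(-54 + 18\right) + \frac{1}{4 \cdot 6}\right) = \left(35 + 0\right) \left(-36 + \frac{1}{4} \cdot \frac{1}{6}\right) = 35 \left(-36 + \frac{1}{24}\right) = 35 \left(- \frac{863}{24}\right) = - \frac{30205}{24}$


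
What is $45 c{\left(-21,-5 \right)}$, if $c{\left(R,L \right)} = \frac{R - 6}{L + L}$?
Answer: $\frac{243}{2} \approx 121.5$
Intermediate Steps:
$c{\left(R,L \right)} = \frac{-6 + R}{2 L}$
$45 c{\left(-21,-5 \right)} = 45 \frac{-6 - 21}{2 \left(-5\right)} = 45 \cdot \frac{1}{2} \left(- \frac{1}{5}\right) \left(-27\right) = 45 \cdot \frac{27}{10} = \frac{243}{2}$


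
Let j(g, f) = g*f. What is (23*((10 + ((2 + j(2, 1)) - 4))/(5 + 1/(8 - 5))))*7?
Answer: 2415/8 ≈ 301.88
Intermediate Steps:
j(g, f) = f*g
(23*((10 + ((2 + j(2, 1)) - 4))/(5 + 1/(8 - 5))))*7 = (23*((10 + ((2 + 1*2) - 4))/(5 + 1/(8 - 5))))*7 = (23*((10 + ((2 + 2) - 4))/(5 + 1/3)))*7 = (23*((10 + (4 - 4))/(5 + 1/3)))*7 = (23*((10 + 0)/(16/3)))*7 = (23*(10*(3/16)))*7 = (23*(15/8))*7 = (345/8)*7 = 2415/8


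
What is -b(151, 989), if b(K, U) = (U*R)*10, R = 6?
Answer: -59340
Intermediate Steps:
b(K, U) = 60*U (b(K, U) = (U*6)*10 = (6*U)*10 = 60*U)
-b(151, 989) = -60*989 = -1*59340 = -59340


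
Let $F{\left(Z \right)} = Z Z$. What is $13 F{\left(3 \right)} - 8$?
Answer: $109$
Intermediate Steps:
$F{\left(Z \right)} = Z^{2}$
$13 F{\left(3 \right)} - 8 = 13 \cdot 3^{2} - 8 = 13 \cdot 9 - 8 = 117 - 8 = 109$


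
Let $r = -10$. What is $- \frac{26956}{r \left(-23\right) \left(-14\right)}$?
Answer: $\frac{293}{35} \approx 8.3714$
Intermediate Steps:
$- \frac{26956}{r \left(-23\right) \left(-14\right)} = - \frac{26956}{\left(-10\right) \left(-23\right) \left(-14\right)} = - \frac{26956}{230 \left(-14\right)} = - \frac{26956}{-3220} = \left(-26956\right) \left(- \frac{1}{3220}\right) = \frac{293}{35}$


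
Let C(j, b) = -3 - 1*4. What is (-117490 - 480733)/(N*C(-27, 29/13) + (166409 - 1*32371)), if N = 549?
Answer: -598223/130195 ≈ -4.5948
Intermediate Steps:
C(j, b) = -7 (C(j, b) = -3 - 4 = -7)
(-117490 - 480733)/(N*C(-27, 29/13) + (166409 - 1*32371)) = (-117490 - 480733)/(549*(-7) + (166409 - 1*32371)) = -598223/(-3843 + (166409 - 32371)) = -598223/(-3843 + 134038) = -598223/130195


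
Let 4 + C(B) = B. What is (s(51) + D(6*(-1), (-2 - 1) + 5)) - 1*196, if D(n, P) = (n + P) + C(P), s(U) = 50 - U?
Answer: -203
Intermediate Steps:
C(B) = -4 + B
D(n, P) = -4 + n + 2*P (D(n, P) = (n + P) + (-4 + P) = (P + n) + (-4 + P) = -4 + n + 2*P)
(s(51) + D(6*(-1), (-2 - 1) + 5)) - 1*196 = ((50 - 1*51) + (-4 + 6*(-1) + 2*((-2 - 1) + 5))) - 1*196 = ((50 - 51) + (-4 - 6 + 2*(-3 + 5))) - 196 = (-1 + (-4 - 6 + 2*2)) - 196 = (-1 + (-4 - 6 + 4)) - 196 = (-1 - 6) - 196 = -7 - 196 = -203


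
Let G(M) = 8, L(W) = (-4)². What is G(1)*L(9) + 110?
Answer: 238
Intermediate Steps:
L(W) = 16
G(1)*L(9) + 110 = 8*16 + 110 = 128 + 110 = 238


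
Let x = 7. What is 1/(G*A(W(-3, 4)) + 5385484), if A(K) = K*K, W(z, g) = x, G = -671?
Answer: 1/5352605 ≈ 1.8682e-7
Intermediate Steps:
W(z, g) = 7
A(K) = K**2
1/(G*A(W(-3, 4)) + 5385484) = 1/(-671*7**2 + 5385484) = 1/(-671*49 + 5385484) = 1/(-32879 + 5385484) = 1/5352605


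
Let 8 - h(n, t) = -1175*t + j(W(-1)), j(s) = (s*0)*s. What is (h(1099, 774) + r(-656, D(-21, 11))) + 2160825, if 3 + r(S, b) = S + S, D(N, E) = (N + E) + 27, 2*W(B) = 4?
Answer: 3068968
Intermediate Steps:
W(B) = 2 (W(B) = (1/2)*4 = 2)
j(s) = 0 (j(s) = 0*s = 0)
h(n, t) = 8 + 1175*t (h(n, t) = 8 - (-1175*t + 0) = 8 - (-1175)*t = 8 + 1175*t)
D(N, E) = 27 + E + N (D(N, E) = (E + N) + 27 = 27 + E + N)
r(S, b) = -3 + 2*S (r(S, b) = -3 + (S + S) = -3 + 2*S)
(h(1099, 774) + r(-656, D(-21, 11))) + 2160825 = ((8 + 1175*774) + (-3 + 2*(-656))) + 2160825 = ((8 + 909450) + (-3 - 1312)) + 2160825 = (909458 - 1315) + 2160825 = 908143 + 2160825 = 3068968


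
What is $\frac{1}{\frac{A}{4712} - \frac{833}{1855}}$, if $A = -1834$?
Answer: $- \frac{624340}{523369} \approx -1.1929$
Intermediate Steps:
$\frac{1}{\frac{A}{4712} - \frac{833}{1855}} = \frac{1}{- \frac{1834}{4712} - \frac{833}{1855}} = \frac{1}{\left(-1834\right) \frac{1}{4712} - \frac{119}{265}} = \frac{1}{- \frac{917}{2356} - \frac{119}{265}} = \frac{1}{- \frac{523369}{624340}} = - \frac{624340}{523369}$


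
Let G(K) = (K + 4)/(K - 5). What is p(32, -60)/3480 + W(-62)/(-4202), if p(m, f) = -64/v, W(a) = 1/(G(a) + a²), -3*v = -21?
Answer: -8659887311/3296091954540 ≈ -0.0026273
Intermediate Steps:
v = 7 (v = -⅓*(-21) = 7)
G(K) = (4 + K)/(-5 + K)
W(a) = 1/(a² + (4 + a)/(-5 + a)) (W(a) = 1/((4 + a)/(-5 + a) + a²) = 1/(a² + (4 + a)/(-5 + a)))
p(m, f) = -64/7
p(32, -60)/3480 + W(-62)/(-4202) = -64/7/3480 + ((-5 - 62)/(4 - 62 + (-62)²*(-5 - 62)))/(-4202) = -64/7*1/3480 + (-67/(4 - 62 + 3844*(-67)))*(-1/4202) = -8/3045 + (-67/(4 - 62 - 257548))*(-1/4202) = -8/3045 + (-67/(-257606))*(-1/4202) = -8/3045 - 1/257606*(-67)*(-1/4202) = -8/3045 + (67/257606)*(-1/4202) = -8/3045 - 67/1082460412 = -8659887311/3296091954540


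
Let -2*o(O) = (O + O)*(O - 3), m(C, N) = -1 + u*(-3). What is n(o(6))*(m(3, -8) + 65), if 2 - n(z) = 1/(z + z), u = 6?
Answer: 1679/18 ≈ 93.278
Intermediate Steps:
m(C, N) = -19 (m(C, N) = -1 + 6*(-3) = -1 - 18 = -19)
o(O) = -O*(-3 + O) (o(O) = -(O + O)*(O - 3)/2 = -2*O*(-3 + O)/2 = -O*(-3 + O))
n(z) = 2 - 1/(2*z) (n(z) = 2 - 1/(z + z) = 2 - 1/(2*z))
n(o(6))*(m(3, -8) + 65) = (2 - 1/(6*(3 - 1*6))/2)*(-19 + 65) = (2 - 1/(6*(3 - 6))/2)*46 = (2 - 1/(2*(6*(-3))))*46 = (2 - ½/(-18))*46 = (2 - ½*(-1/18))*46 = (2 + 1/36)*46 = (73/36)*46 = 1679/18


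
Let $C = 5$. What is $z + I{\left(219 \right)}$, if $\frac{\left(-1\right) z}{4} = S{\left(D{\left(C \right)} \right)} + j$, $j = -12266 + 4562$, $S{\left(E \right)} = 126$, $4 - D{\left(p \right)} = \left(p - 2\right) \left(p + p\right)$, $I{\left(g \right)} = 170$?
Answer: $30482$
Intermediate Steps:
$D{\left(p \right)} = 4 - 2 p \left(-2 + p\right)$ ($D{\left(p \right)} = 4 - \left(p - 2\right) \left(p + p\right) = 4 - \left(-2 + p\right) 2 p = 4 - 2 p \left(-2 + p\right)$)
$j = -7704$
$z = 30312$ ($z = - 4 \left(126 - 7704\right) = \left(-4\right) \left(-7578\right) = 30312$)
$z + I{\left(219 \right)} = 30312 + 170 = 30482$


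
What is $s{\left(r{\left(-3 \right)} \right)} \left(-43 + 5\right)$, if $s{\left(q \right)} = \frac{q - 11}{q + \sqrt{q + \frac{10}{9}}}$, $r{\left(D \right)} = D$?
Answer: $- \frac{1026}{7} - \frac{114 i \sqrt{17}}{7} \approx -146.57 - 67.148 i$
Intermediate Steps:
$s{\left(q \right)} = \frac{-11 + q}{q + \sqrt{\frac{10}{9} + q}}$ ($s{\left(q \right)} = \frac{-11 + q}{q + \sqrt{q + 10 \cdot \frac{1}{9}}} = \frac{-11 + q}{q + \sqrt{q + \frac{10}{9}}} = \frac{-11 + q}{q + \sqrt{\frac{10}{9} + q}}$)
$s{\left(r{\left(-3 \right)} \right)} \left(-43 + 5\right) = \frac{3 \left(-11 - 3\right)}{\sqrt{10 + 9 \left(-3\right)} + 3 \left(-3\right)} \left(-43 + 5\right) = 3 \frac{1}{\sqrt{10 - 27} - 9} \left(-14\right) \left(-38\right) = 3 \frac{1}{\sqrt{-17} - 9} \left(-14\right) \left(-38\right) = 3 \frac{1}{i \sqrt{17} - 9} \left(-14\right) \left(-38\right) = 3 \frac{1}{-9 + i \sqrt{17}} \left(-14\right) \left(-38\right) = - \frac{42}{-9 + i \sqrt{17}} \left(-38\right) = \frac{1596}{-9 + i \sqrt{17}}$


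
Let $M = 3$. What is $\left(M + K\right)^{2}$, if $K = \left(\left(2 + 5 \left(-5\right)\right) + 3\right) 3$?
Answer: $3249$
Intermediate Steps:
$K = -60$ ($K = \left(\left(2 - 25\right) + 3\right) 3 = \left(-23 + 3\right) 3 = \left(-20\right) 3 = -60$)
$\left(M + K\right)^{2} = \left(3 - 60\right)^{2} = \left(-57\right)^{2} = 3249$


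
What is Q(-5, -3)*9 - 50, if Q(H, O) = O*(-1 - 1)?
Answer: 4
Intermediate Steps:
Q(H, O) = -2*O (Q(H, O) = O*(-2) = -2*O)
Q(-5, -3)*9 - 50 = -2*(-3)*9 - 50 = 6*9 - 50 = 54 - 50 = 4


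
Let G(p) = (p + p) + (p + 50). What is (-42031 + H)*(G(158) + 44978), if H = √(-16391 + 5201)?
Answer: -1912494562 + 45502*I*√11190 ≈ -1.9125e+9 + 4.8133e+6*I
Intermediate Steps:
H = I*√11190 (H = √(-11190) = I*√11190 ≈ 105.78*I)
G(p) = 50 + 3*p (G(p) = 2*p + (50 + p) = 50 + 3*p)
(-42031 + H)*(G(158) + 44978) = (-42031 + I*√11190)*((50 + 3*158) + 44978) = (-42031 + I*√11190)*((50 + 474) + 44978) = (-42031 + I*√11190)*(524 + 44978) = (-42031 + I*√11190)*45502 = -1912494562 + 45502*I*√11190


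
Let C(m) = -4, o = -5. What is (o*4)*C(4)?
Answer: 80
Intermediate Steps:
(o*4)*C(4) = -5*4*(-4) = -20*(-4) = 80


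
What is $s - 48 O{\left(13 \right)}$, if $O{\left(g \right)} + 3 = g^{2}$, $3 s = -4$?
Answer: $- \frac{23908}{3} \approx -7969.3$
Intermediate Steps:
$s = - \frac{4}{3}$ ($s = \frac{1}{3} \left(-4\right) = - \frac{4}{3} \approx -1.3333$)
$O{\left(g \right)} = -3 + g^{2}$
$s - 48 O{\left(13 \right)} = - \frac{4}{3} - 48 \left(-3 + 13^{2}\right) = - \frac{4}{3} - 48 \left(-3 + 169\right) = - \frac{4}{3} - 7968 = - \frac{23908}{3}$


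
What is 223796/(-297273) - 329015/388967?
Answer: -184856534827/115629386991 ≈ -1.5987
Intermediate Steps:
223796/(-297273) - 329015/388967 = 223796*(-1/297273) - 329015*1/388967 = -223796/297273 - 329015/388967 = -184856534827/115629386991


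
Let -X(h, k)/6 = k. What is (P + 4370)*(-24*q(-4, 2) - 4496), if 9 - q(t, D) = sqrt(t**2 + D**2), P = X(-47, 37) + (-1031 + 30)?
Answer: -14828664 + 151056*sqrt(5) ≈ -1.4491e+7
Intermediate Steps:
X(h, k) = -6*k
P = -1223 (P = -6*37 + (-1031 + 30) = -222 - 1001 = -1223)
q(t, D) = 9 - sqrt(D**2 + t**2) (q(t, D) = 9 - sqrt(t**2 + D**2) = 9 - sqrt(D**2 + t**2))
(P + 4370)*(-24*q(-4, 2) - 4496) = (-1223 + 4370)*(-24*(9 - sqrt(2**2 + (-4)**2)) - 4496) = 3147*(-24*(9 - sqrt(4 + 16)) - 4496) = 3147*(-24*(9 - sqrt(20)) - 4496) = 3147*(-24*(9 - 2*sqrt(5)) - 4496) = 3147*((-216 + 48*sqrt(5)) - 4496) = 3147*(-4712 + 48*sqrt(5)) = -14828664 + 151056*sqrt(5)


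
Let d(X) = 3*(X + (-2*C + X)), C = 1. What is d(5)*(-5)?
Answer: -120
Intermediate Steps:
d(X) = -6 + 6*X (d(X) = 3*(X + (-2*1 + X)) = 3*(X + (-2 + X)) = 3*(-2 + 2*X) = -6 + 6*X)
d(5)*(-5) = (-6 + 6*5)*(-5) = (-6 + 30)*(-5) = 24*(-5) = -120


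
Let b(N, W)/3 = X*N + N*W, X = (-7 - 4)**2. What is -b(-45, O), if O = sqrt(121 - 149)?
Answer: 16335 + 270*I*sqrt(7) ≈ 16335.0 + 714.35*I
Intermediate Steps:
O = 2*I*sqrt(7) (O = sqrt(-28) = 2*I*sqrt(7) ≈ 5.2915*I)
X = 121 (X = (-11)**2 = 121)
b(N, W) = 363*N + 3*N*W (b(N, W) = 3*(121*N + N*W) = 363*N + 3*N*W)
-b(-45, O) = -3*(-45)*(121 + 2*I*sqrt(7)) = -(-16335 - 270*I*sqrt(7)) = 16335 + 270*I*sqrt(7)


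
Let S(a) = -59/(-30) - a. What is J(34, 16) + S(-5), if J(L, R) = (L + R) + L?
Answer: 2729/30 ≈ 90.967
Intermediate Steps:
S(a) = 59/30 - a (S(a) = -59*(-1/30) - a = 59/30 - a)
J(L, R) = R + 2*L
J(34, 16) + S(-5) = (16 + 2*34) + (59/30 - 1*(-5)) = (16 + 68) + (59/30 + 5) = 84 + 209/30 = 2729/30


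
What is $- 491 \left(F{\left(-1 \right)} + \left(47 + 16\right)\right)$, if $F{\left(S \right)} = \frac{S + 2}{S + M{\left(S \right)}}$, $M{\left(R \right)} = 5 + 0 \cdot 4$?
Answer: $- \frac{124223}{4} \approx -31056.0$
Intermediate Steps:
$M{\left(R \right)} = 5$ ($M{\left(R \right)} = 5 + 0 = 5$)
$F{\left(S \right)} = \frac{2 + S}{5 + S}$ ($F{\left(S \right)} = \frac{S + 2}{S + 5} = \frac{2 + S}{5 + S}$)
$- 491 \left(F{\left(-1 \right)} + \left(47 + 16\right)\right) = - 491 \left(\frac{2 - 1}{5 - 1} + \left(47 + 16\right)\right) = - 491 \left(\frac{1}{4} \cdot 1 + 63\right) = - 491 \left(\frac{1}{4} + 63\right) = \left(-491\right) \frac{253}{4} = - \frac{124223}{4}$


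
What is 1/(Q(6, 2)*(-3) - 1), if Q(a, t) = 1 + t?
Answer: -1/10 ≈ -0.10000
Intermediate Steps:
1/(Q(6, 2)*(-3) - 1) = 1/((1 + 2)*(-3) - 1) = 1/(3*(-3) - 1) = 1/(-9 - 1) = 1/(-10) = -1/10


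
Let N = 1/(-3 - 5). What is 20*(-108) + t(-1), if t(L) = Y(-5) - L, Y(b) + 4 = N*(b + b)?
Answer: -8647/4 ≈ -2161.8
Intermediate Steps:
N = -1/8 (N = 1/(-8) = -1/8 ≈ -0.12500)
Y(b) = -4 - b/4 (Y(b) = -4 - (b + b)/8 = -4 - b/4)
t(L) = -11/4 - L (t(L) = (-4 - 1/4*(-5)) - L = (-4 + 5/4) - L = -11/4 - L)
20*(-108) + t(-1) = 20*(-108) + (-11/4 - 1*(-1)) = -2160 + (-11/4 + 1) = -2160 - 7/4 = -8647/4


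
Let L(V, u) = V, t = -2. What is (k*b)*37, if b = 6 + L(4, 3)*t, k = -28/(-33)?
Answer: -2072/33 ≈ -62.788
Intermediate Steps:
k = 28/33 (k = -28*(-1/33) = 28/33 ≈ 0.84848)
b = -2 (b = 6 + 4*(-2) = 6 - 8 = -2)
(k*b)*37 = ((28/33)*(-2))*37 = -56/33*37 = -2072/33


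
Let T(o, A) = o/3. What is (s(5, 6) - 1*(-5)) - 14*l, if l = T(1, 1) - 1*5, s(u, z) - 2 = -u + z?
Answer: 220/3 ≈ 73.333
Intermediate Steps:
T(o, A) = o/3 (T(o, A) = o*(1/3) = o/3)
s(u, z) = 2 + z - u (s(u, z) = 2 + (-u + z) = 2 + (z - u) = 2 + z - u)
l = -14/3 (l = (1/3)*1 - 1*5 = 1/3 - 5 = -14/3 ≈ -4.6667)
(s(5, 6) - 1*(-5)) - 14*l = ((2 + 6 - 1*5) - 1*(-5)) - 14*(-14/3) = ((2 + 6 - 5) + 5) + 196/3 = (3 + 5) + 196/3 = 8 + 196/3 = 220/3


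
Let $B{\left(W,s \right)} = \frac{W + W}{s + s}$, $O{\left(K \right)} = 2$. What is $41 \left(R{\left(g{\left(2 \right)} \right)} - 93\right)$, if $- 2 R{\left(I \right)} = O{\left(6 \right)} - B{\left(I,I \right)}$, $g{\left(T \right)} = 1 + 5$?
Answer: $- \frac{7667}{2} \approx -3833.5$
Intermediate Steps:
$g{\left(T \right)} = 6$
$B{\left(W,s \right)} = \frac{W}{s}$ ($B{\left(W,s \right)} = \frac{2 W}{2 s} = 2 W \frac{1}{2 s} = \frac{W}{s}$)
$R{\left(I \right)} = - \frac{1}{2}$ ($R{\left(I \right)} = - \frac{2 - \frac{I}{I}}{2} = - \frac{2 - 1}{2} = \left(- \frac{1}{2}\right) 1 = - \frac{1}{2}$)
$41 \left(R{\left(g{\left(2 \right)} \right)} - 93\right) = 41 \left(- \frac{1}{2} - 93\right) = 41 \left(- \frac{187}{2}\right) = - \frac{7667}{2}$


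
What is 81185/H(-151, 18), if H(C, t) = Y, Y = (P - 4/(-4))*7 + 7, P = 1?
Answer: 81185/21 ≈ 3866.0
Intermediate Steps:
Y = 21 (Y = (1 - 4/(-4))*7 + 7 = (1 - 4*(-¼))*7 + 7 = (1 + 1)*7 + 7 = 2*7 + 7 = 14 + 7 = 21)
H(C, t) = 21
81185/H(-151, 18) = 81185/21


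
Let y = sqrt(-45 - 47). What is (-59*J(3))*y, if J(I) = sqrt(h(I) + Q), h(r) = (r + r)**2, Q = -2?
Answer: -118*I*sqrt(782) ≈ -3299.8*I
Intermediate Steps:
h(r) = 4*r**2 (h(r) = (2*r)**2 = 4*r**2)
y = 2*I*sqrt(23) (y = sqrt(-92) = 2*I*sqrt(23) ≈ 9.5917*I)
J(I) = sqrt(-2 + 4*I**2) (J(I) = sqrt(4*I**2 - 2) = sqrt(-2 + 4*I**2))
(-59*J(3))*y = (-59*sqrt(-2 + 4*3**2))*(2*I*sqrt(23)) = (-59*sqrt(-2 + 4*9))*(2*I*sqrt(23)) = (-59*sqrt(-2 + 36))*(2*I*sqrt(23)) = (-59*sqrt(34))*(2*I*sqrt(23)) = -118*I*sqrt(782)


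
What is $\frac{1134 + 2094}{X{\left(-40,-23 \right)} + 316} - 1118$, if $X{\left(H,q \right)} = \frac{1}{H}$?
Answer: $- \frac{4667094}{4213} \approx -1107.8$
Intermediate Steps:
$\frac{1134 + 2094}{X{\left(-40,-23 \right)} + 316} - 1118 = \frac{1134 + 2094}{\frac{1}{-40} + 316} - 1118 = \frac{3228}{- \frac{1}{40} + 316} - 1118 = \frac{3228}{\frac{12639}{40}} - 1118 = 3228 \cdot \frac{40}{12639} - 1118 = \frac{43040}{4213} - 1118 = - \frac{4667094}{4213}$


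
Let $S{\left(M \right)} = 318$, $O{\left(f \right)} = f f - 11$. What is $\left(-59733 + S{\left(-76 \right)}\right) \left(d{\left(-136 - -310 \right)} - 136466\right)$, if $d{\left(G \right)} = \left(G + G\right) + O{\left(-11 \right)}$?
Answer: $8080915320$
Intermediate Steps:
$O{\left(f \right)} = -11 + f^{2}$ ($O{\left(f \right)} = f^{2} - 11 = -11 + f^{2}$)
$d{\left(G \right)} = 110 + 2 G$ ($d{\left(G \right)} = \left(G + G\right) - \left(11 - \left(-11\right)^{2}\right) = 2 G + \left(-11 + 121\right) = 2 G + 110 = 110 + 2 G$)
$\left(-59733 + S{\left(-76 \right)}\right) \left(d{\left(-136 - -310 \right)} - 136466\right) = \left(-59733 + 318\right) \left(\left(110 + 2 \left(-136 - -310\right)\right) - 136466\right) = - 59415 \left(\left(110 + 2 \left(-136 + 310\right)\right) - 136466\right) = - 59415 \left(\left(110 + 2 \cdot 174\right) - 136466\right) = - 59415 \left(\left(110 + 348\right) - 136466\right) = - 59415 \left(458 - 136466\right) = \left(-59415\right) \left(-136008\right) = 8080915320$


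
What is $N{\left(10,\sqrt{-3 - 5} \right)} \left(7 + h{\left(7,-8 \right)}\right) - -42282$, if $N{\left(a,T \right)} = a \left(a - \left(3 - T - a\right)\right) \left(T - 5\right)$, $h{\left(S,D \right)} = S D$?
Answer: $87852 - 11760 i \sqrt{2} \approx 87852.0 - 16631.0 i$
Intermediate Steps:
$h{\left(S,D \right)} = D S$
$N{\left(a,T \right)} = a \left(-5 + T\right) \left(-3 + T + 2 a\right)$ ($N{\left(a,T \right)} = a \left(a - \left(3 - T - a\right)\right) \left(-5 + T\right) = a \left(a + \left(-3 + T + a\right)\right) \left(-5 + T\right) = a \left(-3 + T + 2 a\right) \left(-5 + T\right) = a \left(-5 + T\right) \left(-3 + T + 2 a\right)$)
$N{\left(10,\sqrt{-3 - 5} \right)} \left(7 + h{\left(7,-8 \right)}\right) - -42282 = 10 \left(15 + \left(\sqrt{-3 - 5}\right)^{2} - 100 - 8 \sqrt{-3 - 5} + 2 \sqrt{-3 - 5} \cdot 10\right) \left(7 - 56\right) - -42282 = 10 \left(15 + \left(\sqrt{-8}\right)^{2} - 100 - 8 \sqrt{-8} + 2 \sqrt{-8} \cdot 10\right) \left(7 - 56\right) + 42282 = 10 \left(15 + \left(2 i \sqrt{2}\right)^{2} - 100 - 8 \cdot 2 i \sqrt{2} + 2 \cdot 2 i \sqrt{2} \cdot 10\right) \left(-49\right) + 42282 = 10 \left(15 - 8 - 100 - 16 i \sqrt{2} + 40 i \sqrt{2}\right) \left(-49\right) + 42282 = 10 \left(-93 + 24 i \sqrt{2}\right) \left(-49\right) + 42282 = \left(-930 + 240 i \sqrt{2}\right) \left(-49\right) + 42282 = \left(45570 - 11760 i \sqrt{2}\right) + 42282 = 87852 - 11760 i \sqrt{2}$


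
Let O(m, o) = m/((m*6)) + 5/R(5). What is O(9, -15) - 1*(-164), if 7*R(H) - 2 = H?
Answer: 1015/6 ≈ 169.17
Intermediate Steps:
R(H) = 2/7 + H/7
O(m, o) = 31/6 (O(m, o) = m/((m*6)) + 5/(2/7 + (⅐)*5) = m/((6*m)) + 5/(2/7 + 5/7) = m*(1/(6*m)) + 5/1 = ⅙ + 5*1 = ⅙ + 5 = 31/6)
O(9, -15) - 1*(-164) = 31/6 - 1*(-164) = 31/6 + 164 = 1015/6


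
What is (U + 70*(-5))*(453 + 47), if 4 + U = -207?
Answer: -280500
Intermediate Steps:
U = -211 (U = -4 - 207 = -211)
(U + 70*(-5))*(453 + 47) = (-211 + 70*(-5))*(453 + 47) = (-211 - 350)*500 = -561*500 = -280500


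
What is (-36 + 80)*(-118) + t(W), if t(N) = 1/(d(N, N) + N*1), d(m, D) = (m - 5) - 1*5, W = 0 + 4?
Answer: -10385/2 ≈ -5192.5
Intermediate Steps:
W = 4
d(m, D) = -10 + m (d(m, D) = (-5 + m) - 5 = -10 + m)
t(N) = 1/(-10 + 2*N) (t(N) = 1/((-10 + N) + N*1) = 1/((-10 + N) + N) = 1/(-10 + 2*N))
(-36 + 80)*(-118) + t(W) = (-36 + 80)*(-118) + 1/(2*(-5 + 4)) = 44*(-118) + (½)/(-1) = -5192 + (½)*(-1) = -5192 - ½ = -10385/2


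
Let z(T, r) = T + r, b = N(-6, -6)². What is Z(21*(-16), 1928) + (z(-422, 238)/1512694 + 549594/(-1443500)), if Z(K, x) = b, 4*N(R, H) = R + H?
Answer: 4705132737691/545893447250 ≈ 8.6191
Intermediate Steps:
N(R, H) = H/4 + R/4 (N(R, H) = (R + H)/4 = (H + R)/4 = H/4 + R/4)
b = 9 (b = ((¼)*(-6) + (¼)*(-6))² = (-3/2 - 3/2)² = (-3)² = 9)
Z(K, x) = 9
Z(21*(-16), 1928) + (z(-422, 238)/1512694 + 549594/(-1443500)) = 9 + ((-422 + 238)/1512694 + 549594/(-1443500)) = 9 + (-184*1/1512694 + 549594*(-1/1443500)) = 9 + (-92/756347 - 274797/721750) = 9 - 207908287559/545893447250 = 4705132737691/545893447250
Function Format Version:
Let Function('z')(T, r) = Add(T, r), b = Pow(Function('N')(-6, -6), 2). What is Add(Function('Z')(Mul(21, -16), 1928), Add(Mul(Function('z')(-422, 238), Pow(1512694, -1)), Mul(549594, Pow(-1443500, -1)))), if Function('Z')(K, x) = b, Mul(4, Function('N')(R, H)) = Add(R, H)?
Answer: Rational(4705132737691, 545893447250) ≈ 8.6191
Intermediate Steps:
Function('N')(R, H) = Add(Mul(Rational(1, 4), H), Mul(Rational(1, 4), R)) (Function('N')(R, H) = Mul(Rational(1, 4), Add(R, H)) = Mul(Rational(1, 4), Add(H, R)) = Add(Mul(Rational(1, 4), H), Mul(Rational(1, 4), R)))
b = 9 (b = Pow(Add(Mul(Rational(1, 4), -6), Mul(Rational(1, 4), -6)), 2) = Pow(Add(Rational(-3, 2), Rational(-3, 2)), 2) = Pow(-3, 2) = 9)
Function('Z')(K, x) = 9
Add(Function('Z')(Mul(21, -16), 1928), Add(Mul(Function('z')(-422, 238), Pow(1512694, -1)), Mul(549594, Pow(-1443500, -1)))) = Add(9, Add(Mul(Add(-422, 238), Pow(1512694, -1)), Mul(549594, Pow(-1443500, -1)))) = Add(9, Add(Mul(-184, Rational(1, 1512694)), Mul(549594, Rational(-1, 1443500)))) = Add(9, Add(Rational(-92, 756347), Rational(-274797, 721750))) = Add(9, Rational(-207908287559, 545893447250)) = Rational(4705132737691, 545893447250)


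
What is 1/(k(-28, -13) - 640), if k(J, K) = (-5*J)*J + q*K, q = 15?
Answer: -1/4755 ≈ -0.00021030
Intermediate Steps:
k(J, K) = -5*J**2 + 15*K (k(J, K) = (-5*J)*J + 15*K = -5*J**2 + 15*K)
1/(k(-28, -13) - 640) = 1/((-5*(-28)**2 + 15*(-13)) - 640) = 1/((-5*784 - 195) - 640) = 1/((-3920 - 195) - 640) = 1/(-4115 - 640) = 1/(-4755) = -1/4755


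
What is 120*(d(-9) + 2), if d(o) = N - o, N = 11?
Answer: 2640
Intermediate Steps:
d(o) = 11 - o
120*(d(-9) + 2) = 120*((11 - 1*(-9)) + 2) = 120*((11 + 9) + 2) = 120*(20 + 2) = 120*22 = 2640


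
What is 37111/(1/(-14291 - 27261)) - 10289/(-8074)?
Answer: -12450400849839/8074 ≈ -1.5420e+9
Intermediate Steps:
37111/(1/(-14291 - 27261)) - 10289/(-8074) = 37111/(1/(-41552)) - 10289*(-1/8074) = 37111/(-1/41552) + 10289/8074 = 37111*(-41552) + 10289/8074 = -1542036272 + 10289/8074 = -12450400849839/8074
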